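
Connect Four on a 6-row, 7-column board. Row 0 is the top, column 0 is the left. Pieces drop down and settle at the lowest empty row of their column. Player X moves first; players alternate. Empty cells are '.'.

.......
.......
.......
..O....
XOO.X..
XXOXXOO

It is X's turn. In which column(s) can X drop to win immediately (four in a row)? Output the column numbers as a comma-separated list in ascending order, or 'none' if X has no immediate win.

col 0: drop X → no win
col 1: drop X → no win
col 2: drop X → no win
col 3: drop X → no win
col 4: drop X → no win
col 5: drop X → no win
col 6: drop X → no win

Answer: none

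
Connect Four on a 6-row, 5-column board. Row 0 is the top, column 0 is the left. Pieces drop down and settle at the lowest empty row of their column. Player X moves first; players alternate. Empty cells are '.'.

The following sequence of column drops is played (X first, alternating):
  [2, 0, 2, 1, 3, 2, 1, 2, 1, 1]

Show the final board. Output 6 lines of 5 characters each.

Move 1: X drops in col 2, lands at row 5
Move 2: O drops in col 0, lands at row 5
Move 3: X drops in col 2, lands at row 4
Move 4: O drops in col 1, lands at row 5
Move 5: X drops in col 3, lands at row 5
Move 6: O drops in col 2, lands at row 3
Move 7: X drops in col 1, lands at row 4
Move 8: O drops in col 2, lands at row 2
Move 9: X drops in col 1, lands at row 3
Move 10: O drops in col 1, lands at row 2

Answer: .....
.....
.OO..
.XO..
.XX..
OOXX.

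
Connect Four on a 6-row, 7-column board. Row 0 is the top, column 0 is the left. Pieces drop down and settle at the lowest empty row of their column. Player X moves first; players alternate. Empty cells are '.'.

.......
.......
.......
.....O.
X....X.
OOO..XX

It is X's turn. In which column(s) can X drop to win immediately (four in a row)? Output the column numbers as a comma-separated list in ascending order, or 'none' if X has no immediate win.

Answer: none

Derivation:
col 0: drop X → no win
col 1: drop X → no win
col 2: drop X → no win
col 3: drop X → no win
col 4: drop X → no win
col 5: drop X → no win
col 6: drop X → no win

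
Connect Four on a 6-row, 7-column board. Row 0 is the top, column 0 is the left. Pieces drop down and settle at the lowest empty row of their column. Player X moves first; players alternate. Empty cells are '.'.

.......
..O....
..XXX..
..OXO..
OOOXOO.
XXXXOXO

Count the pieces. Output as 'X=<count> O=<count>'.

X=10 O=10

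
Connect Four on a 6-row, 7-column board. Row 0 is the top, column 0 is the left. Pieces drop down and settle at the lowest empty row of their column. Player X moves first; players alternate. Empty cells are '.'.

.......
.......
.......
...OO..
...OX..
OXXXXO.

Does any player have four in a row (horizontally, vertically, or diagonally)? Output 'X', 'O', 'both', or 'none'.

X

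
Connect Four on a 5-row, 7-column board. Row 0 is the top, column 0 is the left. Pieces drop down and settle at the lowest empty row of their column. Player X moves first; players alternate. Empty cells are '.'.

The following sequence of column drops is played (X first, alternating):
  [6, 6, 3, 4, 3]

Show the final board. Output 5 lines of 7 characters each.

Answer: .......
.......
.......
...X..O
...XO.X

Derivation:
Move 1: X drops in col 6, lands at row 4
Move 2: O drops in col 6, lands at row 3
Move 3: X drops in col 3, lands at row 4
Move 4: O drops in col 4, lands at row 4
Move 5: X drops in col 3, lands at row 3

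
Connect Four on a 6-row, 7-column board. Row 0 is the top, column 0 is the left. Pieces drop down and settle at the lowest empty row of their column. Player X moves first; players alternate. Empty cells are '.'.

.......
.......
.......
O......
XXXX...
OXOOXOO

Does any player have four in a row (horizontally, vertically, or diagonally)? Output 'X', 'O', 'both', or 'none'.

X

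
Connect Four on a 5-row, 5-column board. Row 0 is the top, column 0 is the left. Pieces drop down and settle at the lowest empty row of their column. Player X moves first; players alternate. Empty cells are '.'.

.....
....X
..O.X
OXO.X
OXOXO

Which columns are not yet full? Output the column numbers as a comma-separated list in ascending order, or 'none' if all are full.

Answer: 0,1,2,3,4

Derivation:
col 0: top cell = '.' → open
col 1: top cell = '.' → open
col 2: top cell = '.' → open
col 3: top cell = '.' → open
col 4: top cell = '.' → open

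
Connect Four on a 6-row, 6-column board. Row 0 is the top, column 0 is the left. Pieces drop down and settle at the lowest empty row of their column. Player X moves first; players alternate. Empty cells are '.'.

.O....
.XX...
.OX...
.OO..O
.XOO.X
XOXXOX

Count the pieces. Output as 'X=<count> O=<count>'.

X=9 O=9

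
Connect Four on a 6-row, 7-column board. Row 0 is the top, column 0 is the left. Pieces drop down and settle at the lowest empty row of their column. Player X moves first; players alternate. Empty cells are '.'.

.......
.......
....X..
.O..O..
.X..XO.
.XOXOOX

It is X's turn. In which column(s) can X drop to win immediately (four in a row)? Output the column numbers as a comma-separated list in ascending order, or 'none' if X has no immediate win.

col 0: drop X → no win
col 1: drop X → no win
col 2: drop X → no win
col 3: drop X → no win
col 4: drop X → no win
col 5: drop X → no win
col 6: drop X → no win

Answer: none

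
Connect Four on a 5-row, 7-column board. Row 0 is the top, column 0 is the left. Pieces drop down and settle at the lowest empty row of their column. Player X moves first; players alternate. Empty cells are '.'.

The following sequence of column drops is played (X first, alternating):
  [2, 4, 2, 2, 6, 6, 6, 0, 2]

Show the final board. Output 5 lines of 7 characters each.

Answer: .......
..X....
..O...X
..X...O
O.X.O.X

Derivation:
Move 1: X drops in col 2, lands at row 4
Move 2: O drops in col 4, lands at row 4
Move 3: X drops in col 2, lands at row 3
Move 4: O drops in col 2, lands at row 2
Move 5: X drops in col 6, lands at row 4
Move 6: O drops in col 6, lands at row 3
Move 7: X drops in col 6, lands at row 2
Move 8: O drops in col 0, lands at row 4
Move 9: X drops in col 2, lands at row 1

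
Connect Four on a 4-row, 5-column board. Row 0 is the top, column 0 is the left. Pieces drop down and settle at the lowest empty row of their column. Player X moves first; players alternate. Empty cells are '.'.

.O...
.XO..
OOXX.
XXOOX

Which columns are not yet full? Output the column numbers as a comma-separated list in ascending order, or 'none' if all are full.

col 0: top cell = '.' → open
col 1: top cell = 'O' → FULL
col 2: top cell = '.' → open
col 3: top cell = '.' → open
col 4: top cell = '.' → open

Answer: 0,2,3,4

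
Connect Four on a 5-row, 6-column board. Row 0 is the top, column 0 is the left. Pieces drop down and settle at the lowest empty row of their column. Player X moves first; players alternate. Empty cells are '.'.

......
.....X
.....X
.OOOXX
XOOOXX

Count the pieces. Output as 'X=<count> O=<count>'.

X=7 O=6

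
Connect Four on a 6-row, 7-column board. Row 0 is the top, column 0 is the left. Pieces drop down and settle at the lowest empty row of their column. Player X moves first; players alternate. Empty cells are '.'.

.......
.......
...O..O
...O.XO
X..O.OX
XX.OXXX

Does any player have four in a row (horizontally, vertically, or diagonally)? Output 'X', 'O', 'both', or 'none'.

O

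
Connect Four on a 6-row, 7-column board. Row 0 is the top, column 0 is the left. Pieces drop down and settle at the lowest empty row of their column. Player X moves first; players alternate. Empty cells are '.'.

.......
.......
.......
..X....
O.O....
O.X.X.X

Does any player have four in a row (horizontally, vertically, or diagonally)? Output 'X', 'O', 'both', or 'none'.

none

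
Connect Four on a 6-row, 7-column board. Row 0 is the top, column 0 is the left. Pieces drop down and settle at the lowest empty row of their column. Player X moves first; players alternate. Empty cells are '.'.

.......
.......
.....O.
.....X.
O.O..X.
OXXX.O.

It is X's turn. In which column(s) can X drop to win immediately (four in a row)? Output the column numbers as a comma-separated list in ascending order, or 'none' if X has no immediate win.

col 0: drop X → no win
col 1: drop X → no win
col 2: drop X → no win
col 3: drop X → no win
col 4: drop X → WIN!
col 5: drop X → no win
col 6: drop X → no win

Answer: 4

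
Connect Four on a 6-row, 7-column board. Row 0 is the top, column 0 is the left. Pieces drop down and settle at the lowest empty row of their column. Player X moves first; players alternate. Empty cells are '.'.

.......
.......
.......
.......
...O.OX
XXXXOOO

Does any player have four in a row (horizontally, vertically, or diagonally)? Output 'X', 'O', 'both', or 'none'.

X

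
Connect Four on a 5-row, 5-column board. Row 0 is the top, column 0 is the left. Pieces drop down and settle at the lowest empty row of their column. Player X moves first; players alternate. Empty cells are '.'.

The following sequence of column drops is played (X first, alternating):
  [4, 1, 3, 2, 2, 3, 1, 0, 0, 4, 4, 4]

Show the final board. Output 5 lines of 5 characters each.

Move 1: X drops in col 4, lands at row 4
Move 2: O drops in col 1, lands at row 4
Move 3: X drops in col 3, lands at row 4
Move 4: O drops in col 2, lands at row 4
Move 5: X drops in col 2, lands at row 3
Move 6: O drops in col 3, lands at row 3
Move 7: X drops in col 1, lands at row 3
Move 8: O drops in col 0, lands at row 4
Move 9: X drops in col 0, lands at row 3
Move 10: O drops in col 4, lands at row 3
Move 11: X drops in col 4, lands at row 2
Move 12: O drops in col 4, lands at row 1

Answer: .....
....O
....X
XXXOO
OOOXX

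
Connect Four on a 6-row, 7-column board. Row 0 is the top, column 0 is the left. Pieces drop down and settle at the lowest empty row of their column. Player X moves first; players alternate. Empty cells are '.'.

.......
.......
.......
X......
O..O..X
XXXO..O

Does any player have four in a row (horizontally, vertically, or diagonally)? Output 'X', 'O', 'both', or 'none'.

none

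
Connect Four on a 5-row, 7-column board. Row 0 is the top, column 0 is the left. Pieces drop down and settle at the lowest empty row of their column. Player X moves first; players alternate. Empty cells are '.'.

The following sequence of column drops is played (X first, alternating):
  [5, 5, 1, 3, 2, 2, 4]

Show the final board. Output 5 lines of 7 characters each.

Answer: .......
.......
.......
..O..O.
.XXOXX.

Derivation:
Move 1: X drops in col 5, lands at row 4
Move 2: O drops in col 5, lands at row 3
Move 3: X drops in col 1, lands at row 4
Move 4: O drops in col 3, lands at row 4
Move 5: X drops in col 2, lands at row 4
Move 6: O drops in col 2, lands at row 3
Move 7: X drops in col 4, lands at row 4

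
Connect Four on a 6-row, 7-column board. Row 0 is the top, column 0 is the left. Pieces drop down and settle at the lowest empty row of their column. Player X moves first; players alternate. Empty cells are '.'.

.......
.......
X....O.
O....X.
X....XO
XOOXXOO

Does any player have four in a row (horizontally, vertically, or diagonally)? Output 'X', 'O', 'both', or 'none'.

none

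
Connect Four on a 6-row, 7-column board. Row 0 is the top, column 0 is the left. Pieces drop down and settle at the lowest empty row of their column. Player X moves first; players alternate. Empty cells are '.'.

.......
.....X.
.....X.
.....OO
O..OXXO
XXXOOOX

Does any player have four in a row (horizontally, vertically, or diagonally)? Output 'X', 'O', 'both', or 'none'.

none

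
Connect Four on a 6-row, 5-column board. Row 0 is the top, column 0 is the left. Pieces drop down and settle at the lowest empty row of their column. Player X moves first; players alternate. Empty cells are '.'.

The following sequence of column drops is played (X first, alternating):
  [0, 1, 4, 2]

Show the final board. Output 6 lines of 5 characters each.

Answer: .....
.....
.....
.....
.....
XOO.X

Derivation:
Move 1: X drops in col 0, lands at row 5
Move 2: O drops in col 1, lands at row 5
Move 3: X drops in col 4, lands at row 5
Move 4: O drops in col 2, lands at row 5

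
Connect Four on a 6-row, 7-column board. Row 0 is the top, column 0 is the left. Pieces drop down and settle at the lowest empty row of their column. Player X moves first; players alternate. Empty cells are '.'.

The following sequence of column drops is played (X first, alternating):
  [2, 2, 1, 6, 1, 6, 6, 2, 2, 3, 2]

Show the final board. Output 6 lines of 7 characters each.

Move 1: X drops in col 2, lands at row 5
Move 2: O drops in col 2, lands at row 4
Move 3: X drops in col 1, lands at row 5
Move 4: O drops in col 6, lands at row 5
Move 5: X drops in col 1, lands at row 4
Move 6: O drops in col 6, lands at row 4
Move 7: X drops in col 6, lands at row 3
Move 8: O drops in col 2, lands at row 3
Move 9: X drops in col 2, lands at row 2
Move 10: O drops in col 3, lands at row 5
Move 11: X drops in col 2, lands at row 1

Answer: .......
..X....
..X....
..O...X
.XO...O
.XXO..O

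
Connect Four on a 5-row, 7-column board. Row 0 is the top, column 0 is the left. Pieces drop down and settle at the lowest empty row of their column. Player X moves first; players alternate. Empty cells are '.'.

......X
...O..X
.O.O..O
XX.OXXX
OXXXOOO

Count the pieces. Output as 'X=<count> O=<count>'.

X=10 O=9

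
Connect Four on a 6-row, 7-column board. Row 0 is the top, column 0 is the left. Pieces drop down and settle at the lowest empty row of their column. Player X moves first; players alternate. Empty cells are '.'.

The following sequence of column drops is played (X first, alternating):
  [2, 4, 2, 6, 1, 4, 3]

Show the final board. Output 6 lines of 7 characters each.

Answer: .......
.......
.......
.......
..X.O..
.XXXO.O

Derivation:
Move 1: X drops in col 2, lands at row 5
Move 2: O drops in col 4, lands at row 5
Move 3: X drops in col 2, lands at row 4
Move 4: O drops in col 6, lands at row 5
Move 5: X drops in col 1, lands at row 5
Move 6: O drops in col 4, lands at row 4
Move 7: X drops in col 3, lands at row 5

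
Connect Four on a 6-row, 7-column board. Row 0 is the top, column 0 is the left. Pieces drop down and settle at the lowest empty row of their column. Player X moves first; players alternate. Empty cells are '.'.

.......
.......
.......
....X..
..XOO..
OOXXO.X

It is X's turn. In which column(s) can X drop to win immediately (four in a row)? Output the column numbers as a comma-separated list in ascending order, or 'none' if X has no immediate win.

Answer: none

Derivation:
col 0: drop X → no win
col 1: drop X → no win
col 2: drop X → no win
col 3: drop X → no win
col 4: drop X → no win
col 5: drop X → no win
col 6: drop X → no win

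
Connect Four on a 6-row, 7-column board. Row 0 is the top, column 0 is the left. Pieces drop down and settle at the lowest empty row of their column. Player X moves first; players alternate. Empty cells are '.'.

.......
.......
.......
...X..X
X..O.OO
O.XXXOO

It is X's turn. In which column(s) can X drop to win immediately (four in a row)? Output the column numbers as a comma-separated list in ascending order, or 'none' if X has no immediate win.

col 0: drop X → no win
col 1: drop X → WIN!
col 2: drop X → no win
col 3: drop X → no win
col 4: drop X → no win
col 5: drop X → no win
col 6: drop X → no win

Answer: 1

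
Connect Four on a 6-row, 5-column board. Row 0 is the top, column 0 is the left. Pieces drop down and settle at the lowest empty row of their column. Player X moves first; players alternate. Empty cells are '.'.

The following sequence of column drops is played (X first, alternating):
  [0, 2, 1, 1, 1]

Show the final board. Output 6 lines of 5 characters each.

Answer: .....
.....
.....
.X...
.O...
XXO..

Derivation:
Move 1: X drops in col 0, lands at row 5
Move 2: O drops in col 2, lands at row 5
Move 3: X drops in col 1, lands at row 5
Move 4: O drops in col 1, lands at row 4
Move 5: X drops in col 1, lands at row 3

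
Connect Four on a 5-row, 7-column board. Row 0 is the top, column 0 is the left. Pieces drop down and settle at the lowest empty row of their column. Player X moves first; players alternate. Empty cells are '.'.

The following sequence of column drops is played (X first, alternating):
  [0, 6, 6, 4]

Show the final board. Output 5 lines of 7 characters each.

Answer: .......
.......
.......
......X
X...O.O

Derivation:
Move 1: X drops in col 0, lands at row 4
Move 2: O drops in col 6, lands at row 4
Move 3: X drops in col 6, lands at row 3
Move 4: O drops in col 4, lands at row 4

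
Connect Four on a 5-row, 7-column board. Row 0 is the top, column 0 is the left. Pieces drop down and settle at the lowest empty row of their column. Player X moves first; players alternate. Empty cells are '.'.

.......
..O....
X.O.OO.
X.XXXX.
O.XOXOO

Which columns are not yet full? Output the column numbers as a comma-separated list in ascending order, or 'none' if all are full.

Answer: 0,1,2,3,4,5,6

Derivation:
col 0: top cell = '.' → open
col 1: top cell = '.' → open
col 2: top cell = '.' → open
col 3: top cell = '.' → open
col 4: top cell = '.' → open
col 5: top cell = '.' → open
col 6: top cell = '.' → open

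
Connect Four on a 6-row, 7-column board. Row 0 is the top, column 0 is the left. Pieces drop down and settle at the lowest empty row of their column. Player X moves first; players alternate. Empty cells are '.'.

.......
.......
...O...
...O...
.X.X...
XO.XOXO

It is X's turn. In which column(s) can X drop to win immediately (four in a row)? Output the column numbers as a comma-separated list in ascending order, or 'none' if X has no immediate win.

col 0: drop X → no win
col 1: drop X → no win
col 2: drop X → no win
col 3: drop X → no win
col 4: drop X → no win
col 5: drop X → no win
col 6: drop X → no win

Answer: none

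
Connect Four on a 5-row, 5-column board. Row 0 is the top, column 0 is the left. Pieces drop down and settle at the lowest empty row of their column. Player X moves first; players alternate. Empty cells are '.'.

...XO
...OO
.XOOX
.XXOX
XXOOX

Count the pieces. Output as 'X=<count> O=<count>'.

X=9 O=8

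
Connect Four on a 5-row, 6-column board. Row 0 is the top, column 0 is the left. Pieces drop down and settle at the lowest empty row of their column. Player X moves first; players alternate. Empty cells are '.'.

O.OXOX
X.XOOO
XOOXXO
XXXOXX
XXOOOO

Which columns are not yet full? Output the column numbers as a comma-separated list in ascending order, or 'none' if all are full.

col 0: top cell = 'O' → FULL
col 1: top cell = '.' → open
col 2: top cell = 'O' → FULL
col 3: top cell = 'X' → FULL
col 4: top cell = 'O' → FULL
col 5: top cell = 'X' → FULL

Answer: 1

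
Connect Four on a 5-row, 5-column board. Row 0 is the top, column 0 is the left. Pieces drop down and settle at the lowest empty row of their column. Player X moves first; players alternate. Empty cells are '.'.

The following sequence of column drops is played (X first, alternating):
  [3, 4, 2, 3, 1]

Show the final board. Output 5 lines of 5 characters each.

Move 1: X drops in col 3, lands at row 4
Move 2: O drops in col 4, lands at row 4
Move 3: X drops in col 2, lands at row 4
Move 4: O drops in col 3, lands at row 3
Move 5: X drops in col 1, lands at row 4

Answer: .....
.....
.....
...O.
.XXXO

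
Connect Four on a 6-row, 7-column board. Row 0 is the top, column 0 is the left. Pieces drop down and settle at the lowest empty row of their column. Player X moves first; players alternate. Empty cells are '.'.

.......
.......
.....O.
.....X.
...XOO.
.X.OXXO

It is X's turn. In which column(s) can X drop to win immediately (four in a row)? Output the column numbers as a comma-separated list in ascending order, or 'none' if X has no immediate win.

col 0: drop X → no win
col 1: drop X → no win
col 2: drop X → no win
col 3: drop X → no win
col 4: drop X → no win
col 5: drop X → no win
col 6: drop X → no win

Answer: none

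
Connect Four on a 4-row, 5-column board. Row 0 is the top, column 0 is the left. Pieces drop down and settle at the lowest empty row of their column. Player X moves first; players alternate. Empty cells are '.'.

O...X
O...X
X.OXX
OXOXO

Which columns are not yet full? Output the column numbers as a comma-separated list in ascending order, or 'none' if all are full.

Answer: 1,2,3

Derivation:
col 0: top cell = 'O' → FULL
col 1: top cell = '.' → open
col 2: top cell = '.' → open
col 3: top cell = '.' → open
col 4: top cell = 'X' → FULL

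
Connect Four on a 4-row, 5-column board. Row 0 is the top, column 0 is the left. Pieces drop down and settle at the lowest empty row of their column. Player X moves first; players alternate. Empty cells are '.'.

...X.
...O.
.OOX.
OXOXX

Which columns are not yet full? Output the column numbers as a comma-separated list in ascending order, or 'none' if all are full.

Answer: 0,1,2,4

Derivation:
col 0: top cell = '.' → open
col 1: top cell = '.' → open
col 2: top cell = '.' → open
col 3: top cell = 'X' → FULL
col 4: top cell = '.' → open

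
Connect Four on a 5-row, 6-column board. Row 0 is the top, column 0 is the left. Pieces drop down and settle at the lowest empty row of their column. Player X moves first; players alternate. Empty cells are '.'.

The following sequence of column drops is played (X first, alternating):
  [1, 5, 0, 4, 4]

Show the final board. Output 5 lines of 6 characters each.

Move 1: X drops in col 1, lands at row 4
Move 2: O drops in col 5, lands at row 4
Move 3: X drops in col 0, lands at row 4
Move 4: O drops in col 4, lands at row 4
Move 5: X drops in col 4, lands at row 3

Answer: ......
......
......
....X.
XX..OO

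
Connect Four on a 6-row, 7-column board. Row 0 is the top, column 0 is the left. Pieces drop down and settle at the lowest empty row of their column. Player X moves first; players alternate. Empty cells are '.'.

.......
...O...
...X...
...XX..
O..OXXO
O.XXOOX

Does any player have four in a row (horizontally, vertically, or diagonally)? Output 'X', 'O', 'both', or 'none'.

X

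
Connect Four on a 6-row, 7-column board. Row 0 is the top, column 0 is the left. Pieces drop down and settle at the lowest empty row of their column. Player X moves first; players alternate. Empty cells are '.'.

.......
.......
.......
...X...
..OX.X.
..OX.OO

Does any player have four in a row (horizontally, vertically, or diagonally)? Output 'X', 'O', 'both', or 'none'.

none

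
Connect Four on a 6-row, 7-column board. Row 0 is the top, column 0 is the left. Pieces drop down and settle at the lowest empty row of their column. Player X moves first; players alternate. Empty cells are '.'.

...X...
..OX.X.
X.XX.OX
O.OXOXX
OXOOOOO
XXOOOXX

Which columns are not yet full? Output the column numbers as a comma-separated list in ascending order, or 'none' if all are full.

Answer: 0,1,2,4,5,6

Derivation:
col 0: top cell = '.' → open
col 1: top cell = '.' → open
col 2: top cell = '.' → open
col 3: top cell = 'X' → FULL
col 4: top cell = '.' → open
col 5: top cell = '.' → open
col 6: top cell = '.' → open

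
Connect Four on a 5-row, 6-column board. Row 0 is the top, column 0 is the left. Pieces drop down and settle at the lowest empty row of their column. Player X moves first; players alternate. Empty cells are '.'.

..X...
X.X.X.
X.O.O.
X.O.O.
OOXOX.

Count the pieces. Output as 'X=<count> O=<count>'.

X=8 O=7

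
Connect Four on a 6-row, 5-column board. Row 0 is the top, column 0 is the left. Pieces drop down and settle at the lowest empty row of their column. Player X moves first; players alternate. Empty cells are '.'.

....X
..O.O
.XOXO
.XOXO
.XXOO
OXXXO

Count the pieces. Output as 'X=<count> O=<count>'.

X=10 O=10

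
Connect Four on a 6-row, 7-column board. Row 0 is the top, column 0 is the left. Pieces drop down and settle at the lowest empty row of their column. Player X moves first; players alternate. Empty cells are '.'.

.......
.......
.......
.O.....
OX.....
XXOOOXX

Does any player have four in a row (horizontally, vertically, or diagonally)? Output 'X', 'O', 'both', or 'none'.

none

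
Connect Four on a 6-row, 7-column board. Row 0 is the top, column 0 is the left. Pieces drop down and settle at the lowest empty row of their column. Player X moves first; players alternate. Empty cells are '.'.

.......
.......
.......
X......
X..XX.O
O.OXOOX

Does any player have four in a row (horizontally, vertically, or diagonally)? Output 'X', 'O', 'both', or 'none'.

none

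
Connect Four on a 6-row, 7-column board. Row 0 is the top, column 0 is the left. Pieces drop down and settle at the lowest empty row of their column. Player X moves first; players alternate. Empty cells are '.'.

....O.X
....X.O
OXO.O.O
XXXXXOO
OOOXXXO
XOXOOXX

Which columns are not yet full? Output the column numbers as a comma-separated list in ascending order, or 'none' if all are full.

col 0: top cell = '.' → open
col 1: top cell = '.' → open
col 2: top cell = '.' → open
col 3: top cell = '.' → open
col 4: top cell = 'O' → FULL
col 5: top cell = '.' → open
col 6: top cell = 'X' → FULL

Answer: 0,1,2,3,5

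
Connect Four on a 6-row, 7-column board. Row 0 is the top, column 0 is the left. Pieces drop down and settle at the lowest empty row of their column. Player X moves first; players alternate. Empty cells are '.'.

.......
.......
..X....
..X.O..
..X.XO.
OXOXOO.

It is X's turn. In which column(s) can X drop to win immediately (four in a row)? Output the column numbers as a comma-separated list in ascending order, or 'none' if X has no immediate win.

Answer: 2

Derivation:
col 0: drop X → no win
col 1: drop X → no win
col 2: drop X → WIN!
col 3: drop X → no win
col 4: drop X → no win
col 5: drop X → no win
col 6: drop X → no win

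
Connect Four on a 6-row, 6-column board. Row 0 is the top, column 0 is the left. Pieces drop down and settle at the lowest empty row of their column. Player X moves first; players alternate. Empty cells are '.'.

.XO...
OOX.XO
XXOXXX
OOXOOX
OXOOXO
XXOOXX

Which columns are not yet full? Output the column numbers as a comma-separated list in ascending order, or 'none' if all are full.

Answer: 0,3,4,5

Derivation:
col 0: top cell = '.' → open
col 1: top cell = 'X' → FULL
col 2: top cell = 'O' → FULL
col 3: top cell = '.' → open
col 4: top cell = '.' → open
col 5: top cell = '.' → open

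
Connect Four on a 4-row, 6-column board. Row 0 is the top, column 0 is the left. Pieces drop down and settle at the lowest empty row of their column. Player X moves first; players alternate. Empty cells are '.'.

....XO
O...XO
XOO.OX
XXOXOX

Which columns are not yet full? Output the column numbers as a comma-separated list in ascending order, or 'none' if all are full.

Answer: 0,1,2,3

Derivation:
col 0: top cell = '.' → open
col 1: top cell = '.' → open
col 2: top cell = '.' → open
col 3: top cell = '.' → open
col 4: top cell = 'X' → FULL
col 5: top cell = 'O' → FULL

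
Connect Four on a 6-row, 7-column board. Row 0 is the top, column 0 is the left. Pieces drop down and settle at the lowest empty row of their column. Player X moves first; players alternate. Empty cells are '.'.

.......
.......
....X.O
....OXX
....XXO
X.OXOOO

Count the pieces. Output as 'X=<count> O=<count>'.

X=7 O=7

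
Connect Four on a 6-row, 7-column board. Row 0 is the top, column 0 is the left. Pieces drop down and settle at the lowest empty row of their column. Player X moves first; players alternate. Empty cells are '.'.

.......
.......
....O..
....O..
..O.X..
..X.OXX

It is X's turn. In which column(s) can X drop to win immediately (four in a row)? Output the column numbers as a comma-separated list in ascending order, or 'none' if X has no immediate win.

Answer: none

Derivation:
col 0: drop X → no win
col 1: drop X → no win
col 2: drop X → no win
col 3: drop X → no win
col 4: drop X → no win
col 5: drop X → no win
col 6: drop X → no win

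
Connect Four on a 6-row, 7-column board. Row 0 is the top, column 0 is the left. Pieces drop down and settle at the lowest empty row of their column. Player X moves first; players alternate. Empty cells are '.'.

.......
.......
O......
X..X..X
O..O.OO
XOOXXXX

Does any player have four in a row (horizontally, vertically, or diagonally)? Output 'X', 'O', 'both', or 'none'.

X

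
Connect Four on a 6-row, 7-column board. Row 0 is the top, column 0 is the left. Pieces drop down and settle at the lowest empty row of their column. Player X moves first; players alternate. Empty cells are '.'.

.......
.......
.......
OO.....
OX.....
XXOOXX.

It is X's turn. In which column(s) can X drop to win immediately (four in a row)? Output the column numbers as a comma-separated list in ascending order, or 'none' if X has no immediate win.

Answer: none

Derivation:
col 0: drop X → no win
col 1: drop X → no win
col 2: drop X → no win
col 3: drop X → no win
col 4: drop X → no win
col 5: drop X → no win
col 6: drop X → no win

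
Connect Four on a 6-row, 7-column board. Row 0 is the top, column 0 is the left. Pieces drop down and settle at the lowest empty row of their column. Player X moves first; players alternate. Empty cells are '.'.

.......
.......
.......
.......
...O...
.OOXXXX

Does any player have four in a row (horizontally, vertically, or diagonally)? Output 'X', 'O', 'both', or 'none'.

X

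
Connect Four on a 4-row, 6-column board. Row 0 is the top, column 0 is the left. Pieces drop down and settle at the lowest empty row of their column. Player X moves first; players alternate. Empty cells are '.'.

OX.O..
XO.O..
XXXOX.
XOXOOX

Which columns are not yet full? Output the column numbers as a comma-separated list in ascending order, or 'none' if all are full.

col 0: top cell = 'O' → FULL
col 1: top cell = 'X' → FULL
col 2: top cell = '.' → open
col 3: top cell = 'O' → FULL
col 4: top cell = '.' → open
col 5: top cell = '.' → open

Answer: 2,4,5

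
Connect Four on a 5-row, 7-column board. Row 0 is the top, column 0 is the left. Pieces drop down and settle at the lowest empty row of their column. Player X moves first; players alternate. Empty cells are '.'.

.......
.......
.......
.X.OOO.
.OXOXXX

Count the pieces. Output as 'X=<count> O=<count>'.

X=5 O=5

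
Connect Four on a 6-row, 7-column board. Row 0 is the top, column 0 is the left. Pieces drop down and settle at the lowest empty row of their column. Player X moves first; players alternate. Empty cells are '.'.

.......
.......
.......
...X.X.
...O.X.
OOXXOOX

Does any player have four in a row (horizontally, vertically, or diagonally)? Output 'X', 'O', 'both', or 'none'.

none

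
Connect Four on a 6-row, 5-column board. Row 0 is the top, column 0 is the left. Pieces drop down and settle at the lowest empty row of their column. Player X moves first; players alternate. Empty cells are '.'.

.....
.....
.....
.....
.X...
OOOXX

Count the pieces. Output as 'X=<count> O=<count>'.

X=3 O=3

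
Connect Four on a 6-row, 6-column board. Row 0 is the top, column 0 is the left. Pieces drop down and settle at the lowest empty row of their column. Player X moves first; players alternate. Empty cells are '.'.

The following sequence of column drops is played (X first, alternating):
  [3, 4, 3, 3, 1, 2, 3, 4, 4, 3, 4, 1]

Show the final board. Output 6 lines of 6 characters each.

Answer: ......
...O..
...XX.
...OX.
.O.XO.
.XOXO.

Derivation:
Move 1: X drops in col 3, lands at row 5
Move 2: O drops in col 4, lands at row 5
Move 3: X drops in col 3, lands at row 4
Move 4: O drops in col 3, lands at row 3
Move 5: X drops in col 1, lands at row 5
Move 6: O drops in col 2, lands at row 5
Move 7: X drops in col 3, lands at row 2
Move 8: O drops in col 4, lands at row 4
Move 9: X drops in col 4, lands at row 3
Move 10: O drops in col 3, lands at row 1
Move 11: X drops in col 4, lands at row 2
Move 12: O drops in col 1, lands at row 4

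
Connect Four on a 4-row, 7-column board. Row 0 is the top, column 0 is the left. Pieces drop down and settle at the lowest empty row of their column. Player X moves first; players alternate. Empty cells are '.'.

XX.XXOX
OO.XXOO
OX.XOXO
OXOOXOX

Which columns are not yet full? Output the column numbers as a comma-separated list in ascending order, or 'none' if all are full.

col 0: top cell = 'X' → FULL
col 1: top cell = 'X' → FULL
col 2: top cell = '.' → open
col 3: top cell = 'X' → FULL
col 4: top cell = 'X' → FULL
col 5: top cell = 'O' → FULL
col 6: top cell = 'X' → FULL

Answer: 2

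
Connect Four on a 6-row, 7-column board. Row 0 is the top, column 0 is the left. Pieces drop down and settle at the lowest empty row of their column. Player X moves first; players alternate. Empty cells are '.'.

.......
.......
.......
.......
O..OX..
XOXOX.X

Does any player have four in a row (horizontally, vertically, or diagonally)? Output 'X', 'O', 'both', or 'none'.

none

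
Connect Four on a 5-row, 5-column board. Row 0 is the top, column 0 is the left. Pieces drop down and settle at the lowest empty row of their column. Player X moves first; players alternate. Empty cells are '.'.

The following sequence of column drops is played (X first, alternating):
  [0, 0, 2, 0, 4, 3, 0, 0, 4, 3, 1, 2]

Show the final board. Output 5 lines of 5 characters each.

Answer: O....
X....
O....
O.OOX
XXXOX

Derivation:
Move 1: X drops in col 0, lands at row 4
Move 2: O drops in col 0, lands at row 3
Move 3: X drops in col 2, lands at row 4
Move 4: O drops in col 0, lands at row 2
Move 5: X drops in col 4, lands at row 4
Move 6: O drops in col 3, lands at row 4
Move 7: X drops in col 0, lands at row 1
Move 8: O drops in col 0, lands at row 0
Move 9: X drops in col 4, lands at row 3
Move 10: O drops in col 3, lands at row 3
Move 11: X drops in col 1, lands at row 4
Move 12: O drops in col 2, lands at row 3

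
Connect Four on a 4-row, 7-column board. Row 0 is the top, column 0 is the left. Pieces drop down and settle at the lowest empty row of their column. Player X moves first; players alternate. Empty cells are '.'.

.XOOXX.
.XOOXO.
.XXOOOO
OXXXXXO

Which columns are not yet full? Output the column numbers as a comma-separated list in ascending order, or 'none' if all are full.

col 0: top cell = '.' → open
col 1: top cell = 'X' → FULL
col 2: top cell = 'O' → FULL
col 3: top cell = 'O' → FULL
col 4: top cell = 'X' → FULL
col 5: top cell = 'X' → FULL
col 6: top cell = '.' → open

Answer: 0,6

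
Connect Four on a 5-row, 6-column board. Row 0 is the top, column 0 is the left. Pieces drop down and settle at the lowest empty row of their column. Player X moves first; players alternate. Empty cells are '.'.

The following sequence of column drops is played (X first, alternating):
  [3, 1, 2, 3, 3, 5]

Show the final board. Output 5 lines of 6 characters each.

Move 1: X drops in col 3, lands at row 4
Move 2: O drops in col 1, lands at row 4
Move 3: X drops in col 2, lands at row 4
Move 4: O drops in col 3, lands at row 3
Move 5: X drops in col 3, lands at row 2
Move 6: O drops in col 5, lands at row 4

Answer: ......
......
...X..
...O..
.OXX.O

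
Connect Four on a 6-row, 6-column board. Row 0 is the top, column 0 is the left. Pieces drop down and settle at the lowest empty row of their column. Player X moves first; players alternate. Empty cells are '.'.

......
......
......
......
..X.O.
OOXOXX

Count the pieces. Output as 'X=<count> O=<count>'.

X=4 O=4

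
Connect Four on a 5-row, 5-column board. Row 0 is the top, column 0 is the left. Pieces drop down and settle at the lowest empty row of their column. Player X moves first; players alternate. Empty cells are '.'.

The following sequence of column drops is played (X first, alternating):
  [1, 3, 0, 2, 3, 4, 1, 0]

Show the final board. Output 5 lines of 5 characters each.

Answer: .....
.....
.....
OX.X.
XXOOO

Derivation:
Move 1: X drops in col 1, lands at row 4
Move 2: O drops in col 3, lands at row 4
Move 3: X drops in col 0, lands at row 4
Move 4: O drops in col 2, lands at row 4
Move 5: X drops in col 3, lands at row 3
Move 6: O drops in col 4, lands at row 4
Move 7: X drops in col 1, lands at row 3
Move 8: O drops in col 0, lands at row 3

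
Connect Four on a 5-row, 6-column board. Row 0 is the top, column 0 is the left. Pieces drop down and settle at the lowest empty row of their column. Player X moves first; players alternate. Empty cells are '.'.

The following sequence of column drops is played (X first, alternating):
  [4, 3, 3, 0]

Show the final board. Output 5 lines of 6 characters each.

Answer: ......
......
......
...X..
O..OX.

Derivation:
Move 1: X drops in col 4, lands at row 4
Move 2: O drops in col 3, lands at row 4
Move 3: X drops in col 3, lands at row 3
Move 4: O drops in col 0, lands at row 4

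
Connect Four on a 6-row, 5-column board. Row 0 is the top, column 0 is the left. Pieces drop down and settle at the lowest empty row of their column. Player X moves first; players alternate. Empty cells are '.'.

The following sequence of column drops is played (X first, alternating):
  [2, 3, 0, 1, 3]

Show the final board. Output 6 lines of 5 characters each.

Move 1: X drops in col 2, lands at row 5
Move 2: O drops in col 3, lands at row 5
Move 3: X drops in col 0, lands at row 5
Move 4: O drops in col 1, lands at row 5
Move 5: X drops in col 3, lands at row 4

Answer: .....
.....
.....
.....
...X.
XOXO.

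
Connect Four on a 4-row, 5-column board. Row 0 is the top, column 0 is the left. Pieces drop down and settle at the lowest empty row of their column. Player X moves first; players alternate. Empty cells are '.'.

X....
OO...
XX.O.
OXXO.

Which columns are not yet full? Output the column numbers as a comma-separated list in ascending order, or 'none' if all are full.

Answer: 1,2,3,4

Derivation:
col 0: top cell = 'X' → FULL
col 1: top cell = '.' → open
col 2: top cell = '.' → open
col 3: top cell = '.' → open
col 4: top cell = '.' → open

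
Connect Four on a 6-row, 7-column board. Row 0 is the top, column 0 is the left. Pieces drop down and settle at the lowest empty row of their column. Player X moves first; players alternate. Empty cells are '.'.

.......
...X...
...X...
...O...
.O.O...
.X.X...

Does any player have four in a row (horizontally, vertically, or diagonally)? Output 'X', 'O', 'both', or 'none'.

none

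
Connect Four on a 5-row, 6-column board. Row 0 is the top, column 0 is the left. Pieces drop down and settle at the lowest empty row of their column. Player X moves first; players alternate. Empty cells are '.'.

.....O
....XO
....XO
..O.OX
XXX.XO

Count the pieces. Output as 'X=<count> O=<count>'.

X=7 O=6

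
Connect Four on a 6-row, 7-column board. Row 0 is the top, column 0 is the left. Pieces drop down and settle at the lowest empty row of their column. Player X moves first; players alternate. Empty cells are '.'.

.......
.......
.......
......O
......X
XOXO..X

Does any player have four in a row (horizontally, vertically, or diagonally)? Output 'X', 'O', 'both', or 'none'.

none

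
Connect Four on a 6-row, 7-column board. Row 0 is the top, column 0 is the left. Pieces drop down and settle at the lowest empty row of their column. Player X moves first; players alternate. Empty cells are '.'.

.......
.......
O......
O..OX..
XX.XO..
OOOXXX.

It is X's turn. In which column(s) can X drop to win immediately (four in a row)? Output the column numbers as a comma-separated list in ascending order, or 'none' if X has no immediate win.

col 0: drop X → no win
col 1: drop X → no win
col 2: drop X → WIN!
col 3: drop X → no win
col 4: drop X → no win
col 5: drop X → no win
col 6: drop X → WIN!

Answer: 2,6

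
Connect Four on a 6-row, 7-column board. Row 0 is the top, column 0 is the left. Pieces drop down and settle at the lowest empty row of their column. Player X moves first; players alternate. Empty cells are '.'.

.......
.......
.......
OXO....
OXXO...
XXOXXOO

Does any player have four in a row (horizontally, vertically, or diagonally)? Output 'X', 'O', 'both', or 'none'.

none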